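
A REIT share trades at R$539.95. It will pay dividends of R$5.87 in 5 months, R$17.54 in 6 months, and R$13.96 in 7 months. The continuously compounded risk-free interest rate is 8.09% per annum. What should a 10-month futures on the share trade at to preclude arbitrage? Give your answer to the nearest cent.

R$539.27

PV(dividends) I = 5.87·e^(−0.0809·5/12) + 17.54·e^(−0.0809·6/12) + 13.96·e^(−0.0809·7/12)
I = 5.6754 + 16.8447 + 13.3165 = 35.8366
F = (S − I)·e^(rT) = (539.95 − 35.8366) · e^(0.0809·10/12)
= 504.1134 · e^0.067417 = 504.1134 × 1.069741 = R$539.27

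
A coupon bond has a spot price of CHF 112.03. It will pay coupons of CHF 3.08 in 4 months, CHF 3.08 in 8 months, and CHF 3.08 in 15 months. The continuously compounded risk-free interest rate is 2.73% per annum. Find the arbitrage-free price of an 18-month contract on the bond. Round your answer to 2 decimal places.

PV(coupons) I = 3.08·e^(−0.0273·4/12) + 3.08·e^(−0.0273·8/12) + 3.08·e^(−0.0273·15/12)
I = 3.0521 + 3.0245 + 2.9767 = 9.0533
F = (S − I)·e^(rT) = (112.03 − 9.0533) · e^(0.0273·18/12)
= 102.9767 · e^0.040950 = 102.9767 × 1.041800 = CHF 107.28

CHF 107.28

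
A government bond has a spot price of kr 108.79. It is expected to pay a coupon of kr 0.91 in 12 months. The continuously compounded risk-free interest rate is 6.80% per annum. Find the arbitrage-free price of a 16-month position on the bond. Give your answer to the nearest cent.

kr 118.18

PV(coupons) I = 0.91·e^(−0.0680·12/12)
I = 0.8502
F = (S − I)·e^(rT) = (108.79 − 0.8502) · e^(0.0680·16/12)
= 107.9398 · e^0.090667 = 107.9398 × 1.094904 = kr 118.18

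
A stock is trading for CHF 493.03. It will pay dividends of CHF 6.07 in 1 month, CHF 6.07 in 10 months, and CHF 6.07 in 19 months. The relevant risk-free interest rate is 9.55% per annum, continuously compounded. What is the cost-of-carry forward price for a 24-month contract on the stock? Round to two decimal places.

PV(dividends) I = 6.07·e^(−0.0955·1/12) + 6.07·e^(−0.0955·10/12) + 6.07·e^(−0.0955·19/12)
I = 6.0219 + 5.6057 + 5.2182 = 16.8458
F = (S − I)·e^(rT) = (493.03 − 16.8458) · e^(0.0955·24/12)
= 476.1842 · e^0.191000 = 476.1842 × 1.210459 = CHF 576.40

CHF 576.40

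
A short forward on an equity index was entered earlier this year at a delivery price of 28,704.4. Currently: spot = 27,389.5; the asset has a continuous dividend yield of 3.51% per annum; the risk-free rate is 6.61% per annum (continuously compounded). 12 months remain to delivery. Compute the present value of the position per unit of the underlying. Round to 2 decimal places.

423.58

Current fair forward for the remaining 12 months: F = S·e^((r − q)·T), (r − q) = 0.0661 − 0.0351 = 0.0310
F = 27389.5 · e^(0.0310 × 12/12) = 27389.5 × 1.03148550 = 28251.8721
Value of long forward = (F − K)·e^(−rT) = (28251.8721 − 28704.4) · e^(−0.0661·12/12)
= -452.5279 × 0.93603726 = -423.58
Short position value = −(long value) = 423.58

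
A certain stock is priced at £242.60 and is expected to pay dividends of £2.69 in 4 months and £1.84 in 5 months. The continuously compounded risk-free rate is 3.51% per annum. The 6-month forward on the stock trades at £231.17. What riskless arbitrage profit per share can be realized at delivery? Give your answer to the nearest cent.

£11.17 per share

PV(dividends) I = 2.69·e^(−0.0351·4/12) + 1.84·e^(−0.0351·5/12) = 4.4720
Fair forward F* = (S − I)·e^(rT) = (242.60 − 4.4720)·e^0.017550 = 238.1280 × 1.017705 = 242.3441
Market £231.17 < fair 242.3441: forward underpriced → reverse cash-and-carry (short the stock, invest proceeds at r, pay the dividends, go long the forward).
Profit at T = |F_mkt − F*| = |231.17 − 242.3441| = £11.17 per share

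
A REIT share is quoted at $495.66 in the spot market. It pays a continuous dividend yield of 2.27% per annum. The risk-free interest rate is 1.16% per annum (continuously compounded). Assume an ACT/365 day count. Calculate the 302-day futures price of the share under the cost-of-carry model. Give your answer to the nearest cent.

F = S·e^((r − q)T) = 495.66 · e^((0.0116 − 0.0227) × 302/365)
= 495.66 · e^-0.009184 = 495.66 × 0.990858
F = $491.13

$491.13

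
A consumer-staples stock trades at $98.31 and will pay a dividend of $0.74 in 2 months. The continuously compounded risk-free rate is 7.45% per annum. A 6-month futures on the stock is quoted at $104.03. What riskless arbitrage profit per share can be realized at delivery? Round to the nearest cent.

PV(dividends) I = 0.74·e^(−0.0745·2/12) = 0.7309
Fair futures F* = (S − I)·e^(rT) = (98.31 − 0.7309)·e^0.037250 = 97.5791 × 1.037952 = 101.2824
Market $104.03 > fair 101.2824: forward overpriced → cash-and-carry (borrow at r, buy the stock and collect the dividends, short the forward).
Profit at T = |F_mkt − F*| = |104.03 − 101.2824| = $2.75 per share

$2.75 per share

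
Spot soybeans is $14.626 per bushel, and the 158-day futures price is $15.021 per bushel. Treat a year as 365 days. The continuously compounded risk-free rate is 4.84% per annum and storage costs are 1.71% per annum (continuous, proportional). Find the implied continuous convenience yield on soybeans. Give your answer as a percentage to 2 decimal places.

0.39%

F = S·e^((r+u−y)T) ⇒ (r+u−y) = ln(F/S)/T
ln(15.021/14.626) = 0.026648; /T ⇒ 0.061560
y = r + u − ln(F/S)/T = 0.0484 + 0.0171 − 0.061560 = 0.003940
y = 0.39%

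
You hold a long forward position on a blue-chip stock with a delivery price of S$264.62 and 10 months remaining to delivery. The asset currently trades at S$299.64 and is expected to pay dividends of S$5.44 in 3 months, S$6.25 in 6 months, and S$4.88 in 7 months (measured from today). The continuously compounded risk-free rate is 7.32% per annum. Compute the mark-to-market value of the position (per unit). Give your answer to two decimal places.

S$34.64

PV(remaining dividends) I = 5.44·e^(−0.0732·3/12) + 6.25·e^(−0.0732·6/12) + 4.88·e^(−0.0732·7/12) = 16.0427
Current forward F = (S − I)·e^(rT) = (299.64 − 16.0427)·e^(0.0732·10/12) = 283.5973 × 1.062899 = 301.4353
Value (long) = (F − K)·e^(−rT) = (301.4353 − 264.62) × 0.940823 = 34.6367
Value = S$34.64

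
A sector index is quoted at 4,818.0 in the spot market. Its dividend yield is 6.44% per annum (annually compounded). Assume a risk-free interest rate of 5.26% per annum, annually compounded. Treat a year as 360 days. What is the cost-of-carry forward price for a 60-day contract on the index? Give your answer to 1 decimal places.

4,809.1

F = S · (1+r)^T / (1+q)^T
= 4818.0 × 1.008580 / 1.010456 = 4818.0 × 0.998143
F = 4,809.1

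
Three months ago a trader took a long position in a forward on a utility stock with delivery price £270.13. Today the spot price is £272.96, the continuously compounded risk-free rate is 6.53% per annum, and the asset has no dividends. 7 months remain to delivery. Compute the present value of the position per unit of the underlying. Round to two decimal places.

Current fair forward for the remaining 7 months: F = S·e^(r·T), r = 0.0653
F = 272.96 · e^(0.0653 × 7/12) = 272.96 × 1.038826 = 283.5579
Value of long forward = (F − K)·e^(−rT) = (283.5579 − 270.13) · e^(−0.0653·7/12)
= 13.4279 × 0.962625 = 12.93

£12.93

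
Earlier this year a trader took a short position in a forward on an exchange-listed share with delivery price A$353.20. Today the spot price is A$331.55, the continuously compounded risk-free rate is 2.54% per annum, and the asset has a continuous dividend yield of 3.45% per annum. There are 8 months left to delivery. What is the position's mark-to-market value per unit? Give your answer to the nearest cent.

Current fair forward for the remaining 8 months: F = S·e^((r − q)·T), (r − q) = 0.0254 − 0.0345 = -0.0091
F = 331.55 · e^(-0.0091 × 8/12) = 331.55 × 0.993952 = 329.5448
Value of long forward = (F − K)·e^(−rT) = (329.5448 − 353.20) · e^(−0.0254·8/12)
= -23.6552 × 0.983209 = -23.26
Short position value = −(long value) = A$23.26

A$23.26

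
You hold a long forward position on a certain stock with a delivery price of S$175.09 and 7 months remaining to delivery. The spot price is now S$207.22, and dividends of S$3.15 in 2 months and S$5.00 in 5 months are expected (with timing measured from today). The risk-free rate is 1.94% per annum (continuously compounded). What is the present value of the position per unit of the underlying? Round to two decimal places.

PV(remaining dividends) I = 3.15·e^(−0.0194·2/12) + 5.00·e^(−0.0194·5/12) = 8.0996
Current forward F = (S − I)·e^(rT) = (207.22 − 8.0996)·e^(0.0194·7/12) = 199.1204 × 1.011381 = 201.3866
Value (long) = (F − K)·e^(−rT) = (201.3866 − 175.09) × 0.988747 = 26.0007
Value = S$26.00

S$26.00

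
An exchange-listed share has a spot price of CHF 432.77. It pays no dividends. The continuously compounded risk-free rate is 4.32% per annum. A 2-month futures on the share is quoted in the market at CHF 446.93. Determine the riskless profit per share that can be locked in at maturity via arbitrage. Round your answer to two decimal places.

CHF 11.03 per share

Fair futures: F* = S·e^(carry·T), with carry = r = 0.0432
F* = 432.77 · e^(0.0432 × 2/12) = 432.77 · e^0.007200 = 432.77 × 1.007226 = CHF 435.8972
Market CHF 446.93 > fair CHF 435.8972: forward overpriced → cash-and-carry (buy spot, short the forward).
At maturity, profit = |F_mkt − F*| = |446.93 − 435.8972| = CHF 11.03 per share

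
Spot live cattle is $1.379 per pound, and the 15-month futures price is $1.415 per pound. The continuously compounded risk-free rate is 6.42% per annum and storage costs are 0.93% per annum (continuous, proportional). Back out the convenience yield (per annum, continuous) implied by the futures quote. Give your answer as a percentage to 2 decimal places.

5.29%

F = S·e^((r+u−y)T) ⇒ (r+u−y) = ln(F/S)/T
ln(1.415/1.379) = 0.025771; /T ⇒ 0.020617
y = r + u − ln(F/S)/T = 0.0642 + 0.0093 − 0.020617 = 0.052883
y = 5.29%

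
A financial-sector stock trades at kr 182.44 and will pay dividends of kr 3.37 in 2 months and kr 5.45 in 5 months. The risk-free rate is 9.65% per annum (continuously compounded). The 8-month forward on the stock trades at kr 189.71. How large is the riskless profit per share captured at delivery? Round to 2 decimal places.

PV(dividends) I = 3.37·e^(−0.0965·2/12) + 5.45·e^(−0.0965·5/12) = 8.5514
Fair forward F* = (S − I)·e^(rT) = (182.44 − 8.5514)·e^0.064333 = 173.8886 × 1.066447 = 185.4430
Market kr 189.71 > fair 185.4430: forward overpriced → cash-and-carry (borrow at r, buy the stock and collect the dividends, short the forward).
Profit at T = |F_mkt − F*| = |189.71 − 185.4430| = kr 4.27 per share

kr 4.27 per share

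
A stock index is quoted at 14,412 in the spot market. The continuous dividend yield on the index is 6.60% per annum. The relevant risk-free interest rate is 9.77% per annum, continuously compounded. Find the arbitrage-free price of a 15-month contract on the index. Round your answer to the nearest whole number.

F = S·e^((r − q)T) = 14412 · e^((0.0977 − 0.0660) × 15/12)
= 14412 · e^0.039625 = 14412 × 1.040421
F = 14,995

14,995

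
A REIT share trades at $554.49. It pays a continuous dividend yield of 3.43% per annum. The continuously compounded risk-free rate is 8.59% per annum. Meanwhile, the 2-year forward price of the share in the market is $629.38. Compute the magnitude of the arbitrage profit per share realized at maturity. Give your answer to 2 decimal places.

Fair forward: F* = S·e^(carry·T), with carry = (r − q) = 0.0859 − 0.0343 = 0.0516
F* = 554.49 · e^(0.0516 × 2) = 554.49 · e^0.103200 = 554.49 × 1.108713 = $614.7703
Market $629.38 > fair $614.7703: forward overpriced → cash-and-carry (buy spot, short the forward).
At maturity, profit = |F_mkt − F*| = |629.38 − 614.7703| = $14.61 per share

$14.61 per share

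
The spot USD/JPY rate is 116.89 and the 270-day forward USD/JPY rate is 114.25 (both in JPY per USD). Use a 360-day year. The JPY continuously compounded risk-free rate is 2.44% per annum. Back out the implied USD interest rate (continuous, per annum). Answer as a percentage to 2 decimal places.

F = S·e^((r_JPY − r_USD)T) ⇒ r_USD = r_JPY − ln(F/S)/T
ln(114.25/116.89) = -0.022844; /(270/360) = -0.030459
r_USD = 0.0244 + 0.030459 = 0.054859
r_USD = 5.49%

5.49%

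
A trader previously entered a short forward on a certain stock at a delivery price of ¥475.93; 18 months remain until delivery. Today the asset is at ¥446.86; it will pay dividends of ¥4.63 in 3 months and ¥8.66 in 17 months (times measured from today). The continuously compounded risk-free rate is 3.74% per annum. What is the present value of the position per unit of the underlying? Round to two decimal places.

¥15.91

PV(remaining dividends) I = 4.63·e^(−0.0374·3/12) + 8.66·e^(−0.0374·17/12) = 12.8000
Current forward F = (S − I)·e^(rT) = (446.86 − 12.8000)·e^(0.0374·18/12) = 434.0600 × 1.057703 = 459.1066
Value (long) = (F − K)·e^(−rT) = (459.1066 − 475.93) × 0.945445 = -15.9056
Short position value = −(long value) = ¥15.91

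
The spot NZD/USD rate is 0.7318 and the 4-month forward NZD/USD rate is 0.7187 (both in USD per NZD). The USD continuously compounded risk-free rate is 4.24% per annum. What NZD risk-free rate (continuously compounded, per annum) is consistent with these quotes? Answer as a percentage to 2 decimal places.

9.66%

F = S·e^((r_USD − r_NZD)T) ⇒ r_NZD = r_USD − ln(F/S)/T
ln(0.7187/0.7318) = -0.018063; /(4/12) = -0.054189
r_NZD = 0.0424 + 0.054189 = 0.096589
r_NZD = 9.66%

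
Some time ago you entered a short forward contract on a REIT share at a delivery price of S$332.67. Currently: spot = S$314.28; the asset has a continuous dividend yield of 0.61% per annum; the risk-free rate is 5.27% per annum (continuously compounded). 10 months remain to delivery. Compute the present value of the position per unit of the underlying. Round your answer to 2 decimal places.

S$5.69

Current fair forward for the remaining 10 months: F = S·e^((r − q)·T), (r − q) = 0.0527 − 0.0061 = 0.0466
F = 314.28 · e^(0.0466 × 10/12) = 314.28 × 1.039597 = 326.7245
Value of long forward = (F − K)·e^(−rT) = (326.7245 − 332.67) · e^(−0.0527·10/12)
= -5.9455 × 0.957034 = -5.69
Short position value = −(long value) = S$5.69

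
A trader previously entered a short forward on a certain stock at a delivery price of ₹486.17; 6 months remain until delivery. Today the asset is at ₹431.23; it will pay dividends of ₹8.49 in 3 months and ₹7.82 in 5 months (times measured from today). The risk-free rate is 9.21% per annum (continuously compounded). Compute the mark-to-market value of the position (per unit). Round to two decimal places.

₹48.88

PV(remaining dividends) I = 8.49·e^(−0.0921·3/12) + 7.82·e^(−0.0921·5/12) = 15.8223
Current forward F = (S − I)·e^(rT) = (431.23 − 15.8223)·e^(0.0921·6/12) = 415.4077 × 1.047127 = 434.9846
Value (long) = (F − K)·e^(−rT) = (434.9846 − 486.17) × 0.954994 = -48.8817
Short position value = −(long value) = ₹48.88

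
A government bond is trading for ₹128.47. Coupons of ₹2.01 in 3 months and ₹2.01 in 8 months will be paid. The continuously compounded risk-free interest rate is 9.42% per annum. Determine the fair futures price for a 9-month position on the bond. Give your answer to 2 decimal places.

PV(coupons) I = 2.01·e^(−0.0942·3/12) + 2.01·e^(−0.0942·8/12)
I = 1.9632 + 1.8877 = 3.8509
F = (S − I)·e^(rT) = (128.47 − 3.8509) · e^(0.0942·9/12)
= 124.6191 · e^0.070650 = 124.6191 × 1.073206 = ₹133.74

₹133.74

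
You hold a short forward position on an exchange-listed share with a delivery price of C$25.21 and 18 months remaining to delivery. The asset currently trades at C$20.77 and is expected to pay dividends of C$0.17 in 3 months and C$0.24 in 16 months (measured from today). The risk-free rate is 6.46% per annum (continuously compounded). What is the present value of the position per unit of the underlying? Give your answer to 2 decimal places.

PV(remaining dividends) I = 0.17·e^(−0.0646·3/12) + 0.24·e^(−0.0646·16/12) = 0.3875
Current forward F = (S − I)·e^(rT) = (20.77 − 0.3875)·e^(0.0646·18/12) = 20.3825 × 1.101750 = 22.4564
Value (long) = (F − K)·e^(−rT) = (22.4564 − 25.21) × 0.907647 = -2.4993
Short position value = −(long value) = C$2.50

C$2.50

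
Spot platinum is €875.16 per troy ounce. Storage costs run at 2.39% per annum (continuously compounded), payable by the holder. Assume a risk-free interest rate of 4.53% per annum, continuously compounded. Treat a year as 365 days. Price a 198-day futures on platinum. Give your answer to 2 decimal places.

€908.64 per troy ounce

Net carry = r + u − y = 0.0453 + 0.0239 − 0.0000 = 0.0692
F = S·e^((r+u−y)T) = 875.16 · e^(0.0692 × 198/365) = 875.16 · e^0.037539
= 875.16 × 1.038252 = €908.64 per troy ounce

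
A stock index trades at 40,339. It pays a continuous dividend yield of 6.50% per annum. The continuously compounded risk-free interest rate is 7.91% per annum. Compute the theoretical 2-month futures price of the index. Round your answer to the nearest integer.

F = S·e^((r − q)T) = 40339 · e^((0.0791 − 0.0650) × 2/12)
= 40339 · e^0.002350 = 40339 × 1.002353
F = 40,434

40,434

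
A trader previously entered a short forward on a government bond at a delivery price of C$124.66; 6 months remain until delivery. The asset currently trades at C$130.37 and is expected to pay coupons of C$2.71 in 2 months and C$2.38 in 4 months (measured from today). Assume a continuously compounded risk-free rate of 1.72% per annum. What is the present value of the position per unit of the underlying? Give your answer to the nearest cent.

PV(remaining coupons) I = 2.71·e^(−0.0172·2/12) + 2.38·e^(−0.0172·4/12) = 5.0686
Current forward F = (S − I)·e^(rT) = (130.37 − 5.0686)·e^(0.0172·6/12) = 125.3014 × 1.008637 = 126.3836
Value (long) = (F − K)·e^(−rT) = (126.3836 − 124.66) × 0.991437 = 1.7088
Short position value = −(long value) = -C$1.71

-C$1.71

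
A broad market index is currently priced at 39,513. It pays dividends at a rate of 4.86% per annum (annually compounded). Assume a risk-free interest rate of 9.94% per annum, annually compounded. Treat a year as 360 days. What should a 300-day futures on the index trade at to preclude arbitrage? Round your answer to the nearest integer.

F = S · (1+r)^T / (1+q)^T
= 39513 × 1.082172 / 1.040339 = 39513 × 1.040211
F = 41,102

41,102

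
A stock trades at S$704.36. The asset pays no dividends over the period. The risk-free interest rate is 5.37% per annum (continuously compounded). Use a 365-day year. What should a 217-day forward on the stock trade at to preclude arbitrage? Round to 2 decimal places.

S$727.21

F = S·e^(rT) = 704.36 · e^(0.0537 × 217/365)
= 704.36 · e^0.031926 = 704.36 × 1.032441
F = S$727.21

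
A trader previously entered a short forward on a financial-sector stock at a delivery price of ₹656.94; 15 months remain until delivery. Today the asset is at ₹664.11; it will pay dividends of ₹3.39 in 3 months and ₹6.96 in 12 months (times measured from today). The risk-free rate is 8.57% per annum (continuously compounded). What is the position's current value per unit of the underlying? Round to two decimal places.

PV(remaining dividends) I = 3.39·e^(−0.0857·3/12) + 6.96·e^(−0.0857·12/12) = 9.7065
Current forward F = (S − I)·e^(rT) = (664.11 − 9.7065)·e^(0.0857·15/12) = 654.4035 × 1.113073 = 728.3989
Value (long) = (F − K)·e^(−rT) = (728.3989 − 656.94) × 0.898413 = 64.1996
Short position value = −(long value) = -₹64.20

-₹64.20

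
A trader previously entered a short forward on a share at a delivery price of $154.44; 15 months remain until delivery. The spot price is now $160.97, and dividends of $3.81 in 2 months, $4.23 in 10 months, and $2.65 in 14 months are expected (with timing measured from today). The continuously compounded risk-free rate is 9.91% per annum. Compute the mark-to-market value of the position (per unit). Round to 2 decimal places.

-$14.52

PV(remaining dividends) I = 3.81·e^(−0.0991·2/12) + 4.23·e^(−0.0991·10/12) + 2.65·e^(−0.0991·14/12) = 10.0030
Current forward F = (S − I)·e^(rT) = (160.97 − 10.0030)·e^(0.0991·15/12) = 150.9670 × 1.131874 = 170.8756
Value (long) = (F − K)·e^(−rT) = (170.8756 − 154.44) × 0.883490 = 14.5207
Short position value = −(long value) = -$14.52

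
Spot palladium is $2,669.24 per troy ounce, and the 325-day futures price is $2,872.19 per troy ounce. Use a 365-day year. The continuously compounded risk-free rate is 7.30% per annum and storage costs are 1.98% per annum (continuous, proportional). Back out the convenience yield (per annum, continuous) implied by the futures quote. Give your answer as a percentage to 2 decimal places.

F = S·e^((r+u−y)T) ⇒ (r+u−y) = ln(F/S)/T
ln(2872.19/2669.24) = 0.073281; /T ⇒ 0.082300
y = r + u − ln(F/S)/T = 0.0730 + 0.0198 − 0.082300 = 0.010500
y = 1.05%

1.05%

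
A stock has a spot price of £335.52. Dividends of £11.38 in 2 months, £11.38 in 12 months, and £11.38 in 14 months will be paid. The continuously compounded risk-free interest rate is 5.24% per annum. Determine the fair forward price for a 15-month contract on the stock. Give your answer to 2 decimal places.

£323.23

PV(dividends) I = 11.38·e^(−0.0524·2/12) + 11.38·e^(−0.0524·12/12) + 11.38·e^(−0.0524·14/12)
I = 11.2810 + 10.7990 + 10.7051 = 32.7851
F = (S − I)·e^(rT) = (335.52 − 32.7851) · e^(0.0524·15/12)
= 302.7349 · e^0.065500 = 302.7349 × 1.067693 = £323.23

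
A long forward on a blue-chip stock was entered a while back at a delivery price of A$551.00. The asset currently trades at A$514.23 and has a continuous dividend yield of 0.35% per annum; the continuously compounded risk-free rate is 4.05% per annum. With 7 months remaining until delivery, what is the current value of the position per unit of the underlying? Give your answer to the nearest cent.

Current fair forward for the remaining 7 months: F = S·e^((r − q)·T), (r − q) = 0.0405 − 0.0035 = 0.0370
F = 514.23 · e^(0.0370 × 7/12) = 514.23 × 1.021818 = 525.4495
Value of long forward = (F − K)·e^(−rT) = (525.4495 − 551.00) · e^(−0.0405·7/12)
= -25.5505 × 0.976652 = -24.95

-A$24.95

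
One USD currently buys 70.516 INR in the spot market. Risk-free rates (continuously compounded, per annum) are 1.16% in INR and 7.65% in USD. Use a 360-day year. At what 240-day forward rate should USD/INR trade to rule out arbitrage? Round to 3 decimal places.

67.530

F = S·e^((r_INR − r_USD)T) = 70.516 · e^((0.0116 − 0.0765) × 240/360)
= 70.516 · e^-0.043267 = 70.516 × 0.957656
F = 67.530 INR per USD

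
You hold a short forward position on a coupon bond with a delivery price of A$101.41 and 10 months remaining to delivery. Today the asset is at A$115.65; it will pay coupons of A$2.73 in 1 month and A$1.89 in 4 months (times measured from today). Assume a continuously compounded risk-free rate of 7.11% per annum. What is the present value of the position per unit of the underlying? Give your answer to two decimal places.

PV(remaining coupons) I = 2.73·e^(−0.0711·1/12) + 1.89·e^(−0.0711·4/12) = 4.5596
Current forward F = (S − I)·e^(rT) = (115.65 − 4.5596)·e^(0.0711·10/12) = 111.0904 × 1.061040 = 117.8714
Value (long) = (F − K)·e^(−rT) = (117.8714 − 101.41) × 0.942471 = 15.5144
Short position value = −(long value) = -A$15.51

-A$15.51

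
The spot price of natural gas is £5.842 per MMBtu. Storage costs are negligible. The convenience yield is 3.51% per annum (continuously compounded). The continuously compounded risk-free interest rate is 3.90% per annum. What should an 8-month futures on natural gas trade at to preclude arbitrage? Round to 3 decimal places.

Net carry = r + u − y = 0.0390 + 0.0000 − 0.0351 = 0.0039
F = S·e^((r+u−y)T) = 5.842 · e^(0.0039 × 8/12) = 5.842 · e^0.002600
= 5.842 × 1.002603 = £5.857 per MMBtu

£5.857 per MMBtu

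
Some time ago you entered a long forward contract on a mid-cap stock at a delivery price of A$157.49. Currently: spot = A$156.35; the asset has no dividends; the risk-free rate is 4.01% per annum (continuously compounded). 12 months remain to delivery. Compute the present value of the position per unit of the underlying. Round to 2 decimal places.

A$5.05

Current fair forward for the remaining 12 months: F = S·e^(r·T), r = 0.0401
F = 156.35 · e^(0.0401 × 12/12) = 156.35 × 1.040915 = 162.7471
Value of long forward = (F − K)·e^(−rT) = (162.7471 − 157.49) · e^(−0.0401·12/12)
= 5.2571 × 0.960693 = 5.05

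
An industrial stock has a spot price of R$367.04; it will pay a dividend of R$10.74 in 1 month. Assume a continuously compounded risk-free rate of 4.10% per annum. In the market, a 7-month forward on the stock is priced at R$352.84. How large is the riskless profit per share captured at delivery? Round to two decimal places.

PV(dividends) I = 10.74·e^(−0.0410·1/12) = 10.7034
Fair forward F* = (S − I)·e^(rT) = (367.04 − 10.7034)·e^0.023917 = 356.3366 × 1.024205 = 364.9617
Market R$352.84 < fair 364.9617: forward underpriced → reverse cash-and-carry (short the stock, invest proceeds at r, pay the dividends, go long the forward).
Profit at T = |F_mkt − F*| = |352.84 − 364.9617| = R$12.12 per share

R$12.12 per share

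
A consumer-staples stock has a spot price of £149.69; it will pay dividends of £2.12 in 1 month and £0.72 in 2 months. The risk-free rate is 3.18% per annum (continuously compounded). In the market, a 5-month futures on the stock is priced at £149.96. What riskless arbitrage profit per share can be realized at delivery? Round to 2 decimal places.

PV(dividends) I = 2.12·e^(−0.0318·1/12) + 0.72·e^(−0.0318·2/12) = 2.8306
Fair futures F* = (S − I)·e^(rT) = (149.69 − 2.8306)·e^0.013250 = 146.8594 × 1.013338 = 148.8182
Market £149.96 > fair 148.8182: forward overpriced → cash-and-carry (borrow at r, buy the stock and collect the dividends, short the forward).
Profit at T = |F_mkt − F*| = |149.96 − 148.8182| = £1.14 per share

£1.14 per share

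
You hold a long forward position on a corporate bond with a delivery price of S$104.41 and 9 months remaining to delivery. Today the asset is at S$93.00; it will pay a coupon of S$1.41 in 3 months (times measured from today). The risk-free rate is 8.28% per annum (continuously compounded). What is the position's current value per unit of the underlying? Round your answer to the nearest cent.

PV(remaining coupons) I = 1.41·e^(−0.0828·3/12) = 1.3811
Current forward F = (S − I)·e^(rT) = (93.00 − 1.3811)·e^(0.0828·9/12) = 91.6189 × 1.064069 = 97.4888
Value (long) = (F − K)·e^(−rT) = (97.4888 − 104.41) × 0.939789 = -6.5045
Value = -S$6.50

-S$6.50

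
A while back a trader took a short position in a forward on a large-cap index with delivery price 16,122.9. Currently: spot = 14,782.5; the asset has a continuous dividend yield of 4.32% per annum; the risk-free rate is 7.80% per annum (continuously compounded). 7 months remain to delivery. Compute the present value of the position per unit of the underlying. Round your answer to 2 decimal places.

Current fair forward for the remaining 7 months: F = S·e^((r − q)·T), (r − q) = 0.0780 − 0.0432 = 0.0348
F = 14782.5 · e^(0.0348 × 7/12) = 14782.5 × 1.02050745 = 15085.6514
Value of long forward = (F − K)·e^(−rT) = (15085.6514 − 16122.9) · e^(−0.0780·7/12)
= -1037.2486 × 0.95551960 = -991.11
Short position value = −(long value) = 991.11

991.11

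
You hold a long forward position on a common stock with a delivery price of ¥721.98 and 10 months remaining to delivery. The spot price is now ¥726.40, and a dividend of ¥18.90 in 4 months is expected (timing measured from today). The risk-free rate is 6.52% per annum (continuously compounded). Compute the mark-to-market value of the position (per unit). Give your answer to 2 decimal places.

¥24.11

PV(remaining dividends) I = 18.90·e^(−0.0652·4/12) = 18.4937
Current forward F = (S − I)·e^(rT) = (726.40 − 18.4937)·e^(0.0652·10/12) = 707.9063 × 1.055836 = 747.4330
Value (long) = (F − K)·e^(−rT) = (747.4330 − 721.98) × 0.947116 = 24.1069
Value = ¥24.11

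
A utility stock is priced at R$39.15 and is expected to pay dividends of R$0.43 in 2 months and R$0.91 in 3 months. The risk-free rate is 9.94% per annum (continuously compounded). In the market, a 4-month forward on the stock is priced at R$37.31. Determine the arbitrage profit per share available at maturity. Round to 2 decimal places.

PV(dividends) I = 0.43·e^(−0.0994·2/12) + 0.91·e^(−0.0994·3/12) = 1.3106
Fair forward F* = (S − I)·e^(rT) = (39.15 − 1.3106)·e^0.033133 = 37.8394 × 1.033688 = 39.1141
Market R$37.31 < fair 39.1141: forward underpriced → reverse cash-and-carry (short the stock, invest proceeds at r, pay the dividends, go long the forward).
Profit at T = |F_mkt − F*| = |37.31 − 39.1141| = R$1.80 per share

R$1.80 per share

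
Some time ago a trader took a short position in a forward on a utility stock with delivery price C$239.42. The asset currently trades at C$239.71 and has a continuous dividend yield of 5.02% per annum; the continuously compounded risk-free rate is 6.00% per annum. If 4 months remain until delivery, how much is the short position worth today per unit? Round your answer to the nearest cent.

-C$1.05

Current fair forward for the remaining 4 months: F = S·e^((r − q)·T), (r − q) = 0.0600 − 0.0502 = 0.0098
F = 239.71 · e^(0.0098 × 4/12) = 239.71 × 1.003272 = 240.4943
Value of long forward = (F − K)·e^(−rT) = (240.4943 − 239.42) · e^(−0.0600·4/12)
= 1.0743 × 0.980199 = 1.05
Short position value = −(long value) = -C$1.05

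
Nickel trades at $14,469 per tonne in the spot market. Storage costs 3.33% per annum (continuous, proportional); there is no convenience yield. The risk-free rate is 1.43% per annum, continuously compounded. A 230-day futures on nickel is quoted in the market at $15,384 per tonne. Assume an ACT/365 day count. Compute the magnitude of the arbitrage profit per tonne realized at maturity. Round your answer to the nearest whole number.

$474 per tonne

Fair futures: F* = S·e^(carry·T), with carry = (r + u) = 0.0143 + 0.0333 = 0.0476
F* = 14469 · e^(0.0476 × 230/365) = 14469 · e^0.029995 = 14469 × 1.030449 = $14909.5666
Market $15384 > fair $14909.5666: forward overpriced → cash-and-carry (buy spot, short the forward).
At maturity, profit = |F_mkt − F*| = |15384 − 14909.5666| = $474 per tonne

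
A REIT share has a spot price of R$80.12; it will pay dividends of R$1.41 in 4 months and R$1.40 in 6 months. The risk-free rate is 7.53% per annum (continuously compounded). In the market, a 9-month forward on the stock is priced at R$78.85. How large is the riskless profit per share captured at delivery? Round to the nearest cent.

PV(dividends) I = 1.41·e^(−0.0753·4/12) + 1.40·e^(−0.0753·6/12) = 2.7233
Fair forward F* = (S − I)·e^(rT) = (80.12 − 2.7233)·e^0.056475 = 77.3967 × 1.058100 = 81.8934
Market R$78.85 < fair 81.8934: forward underpriced → reverse cash-and-carry (short the stock, invest proceeds at r, pay the dividends, go long the forward).
Profit at T = |F_mkt − F*| = |78.85 − 81.8934| = R$3.04 per share

R$3.04 per share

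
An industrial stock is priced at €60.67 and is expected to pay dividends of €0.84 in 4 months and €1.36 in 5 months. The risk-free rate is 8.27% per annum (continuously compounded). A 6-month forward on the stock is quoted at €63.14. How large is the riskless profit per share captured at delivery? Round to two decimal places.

€2.13 per share

PV(dividends) I = 0.84·e^(−0.0827·4/12) + 1.36·e^(−0.0827·5/12) = 2.1311
Fair forward F* = (S − I)·e^(rT) = (60.67 − 2.1311)·e^0.041350 = 58.5389 × 1.042217 = 61.0102
Market €63.14 > fair 61.0102: forward overpriced → cash-and-carry (borrow at r, buy the stock and collect the dividends, short the forward).
Profit at T = |F_mkt − F*| = |63.14 − 61.0102| = €2.13 per share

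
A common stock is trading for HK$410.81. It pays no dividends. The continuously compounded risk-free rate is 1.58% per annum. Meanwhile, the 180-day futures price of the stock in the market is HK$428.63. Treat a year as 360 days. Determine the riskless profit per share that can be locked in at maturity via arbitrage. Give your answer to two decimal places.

HK$14.56 per share

Fair futures: F* = S·e^(carry·T), with carry = r = 0.0158
F* = 410.81 · e^(0.0158 × 180/360) = 410.81 · e^0.007900 = 410.81 × 1.007931 = HK$414.0681
Market HK$428.63 > fair HK$414.0681: forward overpriced → cash-and-carry (buy spot, short the forward).
At maturity, profit = |F_mkt − F*| = |428.63 − 414.0681| = HK$14.56 per share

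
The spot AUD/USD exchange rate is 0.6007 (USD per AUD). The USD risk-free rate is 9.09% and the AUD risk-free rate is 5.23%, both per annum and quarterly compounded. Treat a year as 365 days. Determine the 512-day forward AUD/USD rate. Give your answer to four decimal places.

0.6335

By covered interest parity, F = S · (1+r_USD/4)^(4T) / (1+r_AUD/4)^(4T)
= 0.6007 × 1.134375 / 1.075610 = 0.6007 × 1.054634
F = 0.6335 USD per AUD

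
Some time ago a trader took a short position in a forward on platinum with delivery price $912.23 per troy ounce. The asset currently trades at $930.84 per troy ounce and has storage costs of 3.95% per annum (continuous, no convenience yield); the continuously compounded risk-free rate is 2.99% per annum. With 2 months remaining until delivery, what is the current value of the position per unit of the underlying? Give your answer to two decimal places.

-$29.29 per troy ounce

Current fair forward for the remaining 2 months: F = S·e^((r + u)·T), (r + u) = 0.0299 + 0.0395 = 0.0694
F = 930.84 · e^(0.0694 × 2/12) = 930.84 × 1.011634 = 941.6694
Value of long forward = (F − K)·e^(−rT) = (941.6694 − 912.23) · e^(−0.0299·2/12)
= 29.4394 × 0.995029 = 29.29
Short position value = −(long value) = -$29.29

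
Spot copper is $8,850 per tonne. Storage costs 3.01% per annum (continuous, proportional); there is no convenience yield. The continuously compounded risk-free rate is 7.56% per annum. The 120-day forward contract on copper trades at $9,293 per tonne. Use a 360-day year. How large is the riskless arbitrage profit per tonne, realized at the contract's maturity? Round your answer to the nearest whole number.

$126 per tonne

Fair forward: F* = S·e^(carry·T), with carry = (r + u) = 0.0756 + 0.0301 = 0.1057
F* = 8850 · e^(0.1057 × 120/360) = 8850 · e^0.035233 = 8850 × 1.035861 = $9167.3698
Market $9293 > fair $9167.3698: forward overpriced → cash-and-carry (buy spot, short the forward).
At maturity, profit = |F_mkt − F*| = |9293 − 9167.3698| = $126 per tonne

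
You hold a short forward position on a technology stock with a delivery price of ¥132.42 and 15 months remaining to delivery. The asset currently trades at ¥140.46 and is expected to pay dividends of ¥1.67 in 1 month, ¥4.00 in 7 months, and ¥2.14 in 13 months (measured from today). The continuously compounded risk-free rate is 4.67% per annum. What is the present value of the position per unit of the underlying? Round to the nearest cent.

PV(remaining dividends) I = 1.67·e^(−0.0467·1/12) + 4.00·e^(−0.0467·7/12) + 2.14·e^(−0.0467·13/12) = 7.5904
Current forward F = (S − I)·e^(rT) = (140.46 − 7.5904)·e^(0.0467·15/12) = 132.8696 × 1.060112 = 140.8567
Value (long) = (F − K)·e^(−rT) = (140.8567 − 132.42) × 0.943296 = 7.9583
Short position value = −(long value) = -¥7.96

-¥7.96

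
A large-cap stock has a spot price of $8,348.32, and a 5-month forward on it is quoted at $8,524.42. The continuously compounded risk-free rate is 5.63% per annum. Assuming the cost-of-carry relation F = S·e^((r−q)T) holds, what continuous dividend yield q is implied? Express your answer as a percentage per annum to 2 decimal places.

0.62%

From F = S·e^((r−q)T): (r − q) = ln(F/S)/T
ln(8524.42/8348.32) = ln(1.021094) = 0.020875
(r − q) = 0.020875 / (5/12) = 0.050100
q = r − ln(F/S)/T = 0.0563 − 0.050100 = 0.006200
q = 0.62%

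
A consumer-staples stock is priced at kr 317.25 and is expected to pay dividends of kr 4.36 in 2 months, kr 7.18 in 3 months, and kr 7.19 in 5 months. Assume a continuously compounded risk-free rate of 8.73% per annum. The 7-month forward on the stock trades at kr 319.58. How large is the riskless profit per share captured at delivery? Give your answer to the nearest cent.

kr 4.96 per share

PV(dividends) I = 4.36·e^(−0.0873·2/12) + 7.18·e^(−0.0873·3/12) + 7.19·e^(−0.0873·5/12) = 18.2552
Fair forward F* = (S − I)·e^(rT) = (317.25 − 18.2552)·e^0.050925 = 298.9948 × 1.052244 = 314.6155
Market kr 319.58 > fair 314.6155: forward overpriced → cash-and-carry (borrow at r, buy the stock and collect the dividends, short the forward).
Profit at T = |F_mkt − F*| = |319.58 − 314.6155| = kr 4.96 per share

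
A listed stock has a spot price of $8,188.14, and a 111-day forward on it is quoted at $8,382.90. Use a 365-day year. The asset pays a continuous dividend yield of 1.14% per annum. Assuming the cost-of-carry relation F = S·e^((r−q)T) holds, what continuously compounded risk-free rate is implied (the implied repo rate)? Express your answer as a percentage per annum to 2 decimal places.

From F = S·e^((r−q)T): (r − q) = ln(F/S)/T
ln(8382.90/8188.14) = ln(1.023786) = 0.023508
(r − q) = 0.023508 / (111/365) = 0.077301
r = ln(F/S)/T + q = 0.077301 + 0.0114 = 0.088701
r = 8.87%

8.87%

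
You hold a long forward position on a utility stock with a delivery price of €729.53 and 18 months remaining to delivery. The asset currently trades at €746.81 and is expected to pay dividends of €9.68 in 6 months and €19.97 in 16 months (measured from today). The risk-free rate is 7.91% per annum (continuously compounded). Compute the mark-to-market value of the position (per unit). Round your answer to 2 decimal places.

PV(remaining dividends) I = 9.68·e^(−0.0791·6/12) + 19.97·e^(−0.0791·16/12) = 27.2757
Current forward F = (S − I)·e^(rT) = (746.81 − 27.2757)·e^(0.0791·18/12) = 719.5343 × 1.125976 = 810.1784
Value (long) = (F − K)·e^(−rT) = (810.1784 − 729.53) × 0.888119 = 71.6254
Value = €71.63

€71.63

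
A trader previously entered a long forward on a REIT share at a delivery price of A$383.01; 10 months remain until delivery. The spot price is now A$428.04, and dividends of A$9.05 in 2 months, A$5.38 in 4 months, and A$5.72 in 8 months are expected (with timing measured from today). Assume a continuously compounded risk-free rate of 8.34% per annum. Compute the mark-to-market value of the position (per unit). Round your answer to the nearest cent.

A$51.18

PV(remaining dividends) I = 9.05·e^(−0.0834·2/12) + 5.38·e^(−0.0834·4/12) + 5.72·e^(−0.0834·8/12) = 19.5682
Current forward F = (S − I)·e^(rT) = (428.04 − 19.5682)·e^(0.0834·10/12) = 408.4718 × 1.071972 = 437.8703
Value (long) = (F − K)·e^(−rT) = (437.8703 − 383.01) × 0.932860 = 51.1770
Value = A$51.18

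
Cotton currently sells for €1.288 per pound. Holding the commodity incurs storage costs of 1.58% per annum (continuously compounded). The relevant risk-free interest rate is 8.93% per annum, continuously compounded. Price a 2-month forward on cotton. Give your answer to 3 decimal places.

€1.311 per pound

Net carry = r + u − y = 0.0893 + 0.0158 − 0.0000 = 0.1051
F = S·e^((r+u−y)T) = 1.288 · e^(0.1051 × 2/12) = 1.288 · e^0.017517
= 1.288 × 1.017671 = €1.311 per pound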